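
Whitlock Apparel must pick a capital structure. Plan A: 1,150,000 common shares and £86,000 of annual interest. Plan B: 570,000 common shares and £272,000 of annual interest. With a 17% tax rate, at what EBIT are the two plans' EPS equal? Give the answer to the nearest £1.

At indifference, (EBIT − 86,000)(1 − t)/1,150,000 = (EBIT − 272,000)(1 − t)/570,000.
The (1 − t) factor cancels: (EBIT − 86,000) × 570,000 = (EBIT − 272,000) × 1,150,000.
Solving, EBIT = (272,000·1,150,000 − 86,000·570,000) / (1,150,000 − 570,000) = 263,780,000,000 / 580,000 = 454,793.10.

£454,793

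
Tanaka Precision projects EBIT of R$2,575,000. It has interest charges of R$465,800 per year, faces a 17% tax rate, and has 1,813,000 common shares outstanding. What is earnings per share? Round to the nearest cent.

R$0.97

Interest = R$465,800.00, so EBT = R$2,575,000 − R$465,800.00 = R$2,109,200.00.
After tax at 17%: net income = R$2,109,200.00 × 0.83 = R$1,750,636.00.
EPS = R$1,750,636.00 ÷ 1,813,000 = R$0.97.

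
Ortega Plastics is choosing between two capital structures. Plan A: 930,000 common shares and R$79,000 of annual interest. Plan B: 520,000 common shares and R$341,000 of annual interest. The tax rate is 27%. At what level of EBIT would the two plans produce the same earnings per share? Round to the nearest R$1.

R$673,293

At indifference, (EBIT − 79,000)(1 − t)/930,000 = (EBIT − 341,000)(1 − t)/520,000.
Cancelling (1 − t) and cross-multiplying: 520,000·(EBIT − 79,000) = 930,000·(EBIT − 341,000).
Solving, EBIT = (341,000·930,000 − 79,000·520,000) / (930,000 − 520,000) = 276,050,000,000 / 410,000 = 673,292.68.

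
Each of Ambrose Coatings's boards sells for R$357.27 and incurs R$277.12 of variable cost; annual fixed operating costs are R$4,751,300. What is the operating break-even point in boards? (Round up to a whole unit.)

Contribution margin per unit = R$357.27 − R$277.12 = R$80.15.
Break-even volume = fixed costs ÷ CM per unit = R$4,751,300 ÷ R$80.15 = 59,280.10, so 59,281 boards.

59,281 boards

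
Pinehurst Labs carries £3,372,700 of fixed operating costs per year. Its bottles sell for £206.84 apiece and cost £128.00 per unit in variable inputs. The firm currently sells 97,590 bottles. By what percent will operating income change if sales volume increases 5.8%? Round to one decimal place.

Total contribution margin = 97,590 × £78.84 = £7,693,995.60.
Operating income = contribution − fixed costs = £7,693,995.60 − £3,372,700 = £4,321,295.60.
DOL = contribution ÷ EBIT = £7,693,995.60 ÷ £4,321,295.60 = 1.7805.
Operating income changes by 1.7805 × +5.8% = +10.3%.

+10.3%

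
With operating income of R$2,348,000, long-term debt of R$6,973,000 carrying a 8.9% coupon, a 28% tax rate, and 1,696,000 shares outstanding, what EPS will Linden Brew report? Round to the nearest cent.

Pre-tax income = R$2,348,000 − R$620,597.00 = R$1,727,403.00.
Net income = R$1,727,403.00 × (1 − 0.28) = R$1,243,730.16.
Per share: R$1,243,730.16 / 1,696,000 shares = R$0.73.

R$0.73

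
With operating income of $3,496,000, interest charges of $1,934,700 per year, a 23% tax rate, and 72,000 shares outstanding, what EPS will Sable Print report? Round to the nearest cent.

Pre-tax income = $3,496,000 − $1,934,700.00 = $1,561,300.00.
After tax at 23%: net income = $1,561,300.00 × 0.77 = $1,202,201.00.
Per share: $1,202,201.00 / 72,000 shares = $16.70.

$16.70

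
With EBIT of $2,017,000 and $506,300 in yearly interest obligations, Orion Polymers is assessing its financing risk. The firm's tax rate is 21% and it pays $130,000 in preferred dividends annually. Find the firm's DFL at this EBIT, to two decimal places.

1.50

Interest = $506,300.00.
Preferred dividends grossed up pre-tax: $130,000 / (1 − 0.21) = $164,556.96.
DFL = EBIT ÷ [EBIT − I − D_p/(1−t)] = $2,017,000 ÷ [$2,017,000 − $506,300.00 − $164,556.96] = $2,017,000 ÷ $1,346,143.04 = 1.4984.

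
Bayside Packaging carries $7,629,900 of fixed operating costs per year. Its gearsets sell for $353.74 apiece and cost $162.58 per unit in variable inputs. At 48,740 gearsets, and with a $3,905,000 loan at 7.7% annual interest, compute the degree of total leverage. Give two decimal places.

Contribution at this volume is 48,740 × $191.16 = $9,317,138.40.
Subtracting fixed costs: EBIT = $9,317,138.40 − $7,629,900 = $1,687,238.40. Interest = $300,685.00.
DOL = $9,317,138.40 ÷ $1,687,238.40 = 5.5221; DFL = $1,687,238.40 ÷ $1,386,553.40 = 1.2169.
Combined leverage = 5.5221 × 1.2169 = 6.7198.

6.72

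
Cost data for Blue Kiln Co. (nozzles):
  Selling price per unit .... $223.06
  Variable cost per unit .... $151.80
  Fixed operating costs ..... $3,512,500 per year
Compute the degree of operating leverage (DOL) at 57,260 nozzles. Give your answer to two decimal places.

Contribution at this volume is 57,260 × $71.26 = $4,080,347.60.
Operating income = contribution − fixed costs = $4,080,347.60 − $3,512,500 = $567,847.60.
DOL = contribution ÷ EBIT = $4,080,347.60 ÷ $567,847.60 = 7.1856.

7.19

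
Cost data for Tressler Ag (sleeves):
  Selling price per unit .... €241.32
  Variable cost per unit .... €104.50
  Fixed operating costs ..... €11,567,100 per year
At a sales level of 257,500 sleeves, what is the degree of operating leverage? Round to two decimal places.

1.49

Total contribution margin = 257,500 × €136.82 = €35,231,150.00.
EBIT = €35,231,150.00 − €11,567,100 = €23,664,050.00.
Degree of operating leverage = €35,231,150.00 / €23,664,050.00 = 1.4888.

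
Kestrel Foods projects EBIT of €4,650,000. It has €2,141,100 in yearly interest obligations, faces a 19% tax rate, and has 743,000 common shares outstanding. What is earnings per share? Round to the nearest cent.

€2.74

Pre-tax income = €4,650,000 − €2,141,100.00 = €2,508,900.00.
Net income = €2,508,900.00 × (1 − 0.19) = €2,032,209.00.
Per share: €2,032,209.00 / 743,000 shares = €2.74.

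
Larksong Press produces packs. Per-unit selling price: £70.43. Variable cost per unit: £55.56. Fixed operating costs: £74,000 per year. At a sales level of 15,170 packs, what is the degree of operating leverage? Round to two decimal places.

1.49

At 15,170 units, contribution = 15,170 × £14.87 = £225,577.90.
EBIT = £225,577.90 − £74,000 = £151,577.90.
Degree of operating leverage = £225,577.90 / £151,577.90 = 1.4882.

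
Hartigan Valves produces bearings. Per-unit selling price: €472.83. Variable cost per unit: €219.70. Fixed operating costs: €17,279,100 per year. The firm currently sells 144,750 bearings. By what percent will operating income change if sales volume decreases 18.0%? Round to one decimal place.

-34.1%

At 144,750 units, contribution = 144,750 × €253.13 = €36,640,567.50.
Operating income = contribution − fixed costs = €36,640,567.50 − €17,279,100 = €19,361,467.50.
DOL = contribution ÷ EBIT = €36,640,567.50 ÷ €19,361,467.50 = 1.8924.
%ΔEBIT = DOL × %ΔSales = 1.8924 × -18.0% = -34.1%.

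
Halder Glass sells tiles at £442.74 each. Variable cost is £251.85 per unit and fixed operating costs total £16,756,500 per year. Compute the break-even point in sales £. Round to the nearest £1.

Contribution margin per unit = £442.74 − £251.85 = £190.89, a CM ratio of £190.89 ÷ £442.74 = 0.4312.
Break-even sales = FC ÷ CM ratio = £16,756,500 × £442.74 / £190.89 = £38,864,125.

£38,864,125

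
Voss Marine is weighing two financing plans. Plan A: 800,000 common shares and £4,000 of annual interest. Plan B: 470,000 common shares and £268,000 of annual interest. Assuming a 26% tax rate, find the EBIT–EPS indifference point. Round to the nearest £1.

£644,000

Set EPS_A = EPS_B: (EBIT − £4,000)(1 − 0.26) ÷ 800,000 = (EBIT − £268,000)(1 − 0.26) ÷ 470,000.
Cancelling (1 − t) and cross-multiplying: 470,000·(EBIT − 4,000) = 800,000·(EBIT − 268,000).
Solving, EBIT = (268,000·800,000 − 4,000·470,000) / (800,000 − 470,000) = 212,520,000,000 / 330,000 = 644,000.00.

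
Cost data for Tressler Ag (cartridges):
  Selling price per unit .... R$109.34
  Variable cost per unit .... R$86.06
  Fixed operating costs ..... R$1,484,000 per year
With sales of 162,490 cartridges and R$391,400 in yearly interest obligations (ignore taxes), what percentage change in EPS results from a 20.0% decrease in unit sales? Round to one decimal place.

Contribution at this volume is 162,490 × R$23.28 = R$3,782,767.20.
Subtracting fixed costs: EBIT = R$3,782,767.20 − R$1,484,000 = R$2,298,767.20.
Interest = R$391,400.00, so EBIT − I = R$1,907,367.20.
DCL = total CM / (EBIT − I) = R$3,782,767.20 / R$1,907,367.20 = 1.9832.
EPS therefore changes by 1.9832 × (-20.0%) = -39.7%.

-39.7%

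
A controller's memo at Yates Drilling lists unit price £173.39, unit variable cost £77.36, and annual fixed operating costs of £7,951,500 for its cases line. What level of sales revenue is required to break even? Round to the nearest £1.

£14,357,082

CM per unit = £173.39 − £77.36 = £96.03; CM ratio = £96.03 / £173.39 = 0.5538.
Break-even sales = FC ÷ CM ratio = £7,951,500 × £173.39 / £96.03 = £14,357,082.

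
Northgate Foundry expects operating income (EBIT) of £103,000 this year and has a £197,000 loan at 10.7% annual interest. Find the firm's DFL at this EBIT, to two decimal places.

1.26

Interest = £21,079.00.
Degree of financial leverage = EBIT / (EBIT − interest) = £103,000 / £81,921.00 = 1.2573.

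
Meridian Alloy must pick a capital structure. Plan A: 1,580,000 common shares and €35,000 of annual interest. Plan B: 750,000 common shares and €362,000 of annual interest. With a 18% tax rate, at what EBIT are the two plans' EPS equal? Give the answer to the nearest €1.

Set EPS_A = EPS_B: (EBIT − €35,000)(1 − 0.18) ÷ 1,580,000 = (EBIT − €362,000)(1 − 0.18) ÷ 750,000.
The (1 − t) factor cancels: (EBIT − 35,000) × 750,000 = (EBIT − 362,000) × 1,580,000.
Solving, EBIT = (362,000·1,580,000 − 35,000·750,000) / (1,580,000 − 750,000) = 545,710,000,000 / 830,000 = 657,481.93.

€657,482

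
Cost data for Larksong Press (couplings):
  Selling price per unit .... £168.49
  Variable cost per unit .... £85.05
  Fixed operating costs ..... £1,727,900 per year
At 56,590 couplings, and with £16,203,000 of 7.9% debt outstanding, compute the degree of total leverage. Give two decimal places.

At 56,590 units, contribution = 56,590 × £83.44 = £4,721,869.60.
Subtracting fixed costs: EBIT = £4,721,869.60 − £1,727,900 = £2,993,969.60. Interest = £1,280,037.00, so EBIT − I = £1,713,932.60.
Degree of total leverage = total CM / (EBIT − interest) = £4,721,869.60 / £1,713,932.60 = 2.7550.

2.75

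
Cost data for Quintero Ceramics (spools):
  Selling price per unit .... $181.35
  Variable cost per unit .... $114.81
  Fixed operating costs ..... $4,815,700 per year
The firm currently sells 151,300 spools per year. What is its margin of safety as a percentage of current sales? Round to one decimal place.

52.2%

Contribution margin per unit = $181.35 − $114.81 = $66.54. Break-even units = $4,815,700 ÷ $66.54 = 72,373.01; break-even revenue = 72,373.01 × $181.35 = $13,124,845.13.
Actual sales revenue = 151,300 × $181.35 = $27,438,255.00.
Margin of safety = ($27,438,255.00 − $13,124,845.13) ÷ $27,438,255.00 = 52.2%.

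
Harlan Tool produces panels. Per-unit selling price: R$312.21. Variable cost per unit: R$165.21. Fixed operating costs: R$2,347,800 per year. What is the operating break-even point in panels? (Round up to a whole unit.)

Contribution margin per unit = R$312.21 − R$165.21 = R$147.00.
Break-even volume = fixed costs ÷ CM per unit = R$2,347,800 ÷ R$147.00 = 15,971.43, so 15,972 panels.

15,972 panels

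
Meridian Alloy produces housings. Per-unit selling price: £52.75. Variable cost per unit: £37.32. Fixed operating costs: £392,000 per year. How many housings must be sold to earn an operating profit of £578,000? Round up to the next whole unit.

Contribution margin per unit = £52.75 − £37.32 = £15.43.
Need Q such that Q × £15.43 − £392,000 = £578,000, i.e. Q = £970,000 / £15.43 = 62,864.55 → 62,865.

62,865 housings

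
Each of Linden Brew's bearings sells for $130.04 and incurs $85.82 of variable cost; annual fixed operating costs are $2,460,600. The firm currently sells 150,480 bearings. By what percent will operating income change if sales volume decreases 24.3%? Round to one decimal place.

-38.6%

Total contribution margin = 150,480 × $44.22 = $6,654,225.60.
Operating income = contribution − fixed costs = $6,654,225.60 − $2,460,600 = $4,193,625.60.
So DOL = total CM / EBIT = $6,654,225.60 / $4,193,625.60 = 1.5867.
So EBIT moves 1.5867 × (-24.3%) = -38.6%.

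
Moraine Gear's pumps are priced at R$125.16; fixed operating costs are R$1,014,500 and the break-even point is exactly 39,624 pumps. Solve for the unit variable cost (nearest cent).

At break-even, FC = Q × (P − VC), so P − VC = R$1,014,500 ÷ 39,624 = R$25.6032.
Variable cost per unit = R$125.16 − R$25.6032 = R$99.56.

R$99.56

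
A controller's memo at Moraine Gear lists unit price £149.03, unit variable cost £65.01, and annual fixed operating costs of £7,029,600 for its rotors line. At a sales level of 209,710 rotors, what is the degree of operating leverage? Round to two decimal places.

Total contribution margin = 209,710 × £84.02 = £17,619,834.20.
Operating income = contribution − fixed costs = £17,619,834.20 − £7,029,600 = £10,590,234.20.
Degree of operating leverage = £17,619,834.20 / £10,590,234.20 = 1.6638.

1.66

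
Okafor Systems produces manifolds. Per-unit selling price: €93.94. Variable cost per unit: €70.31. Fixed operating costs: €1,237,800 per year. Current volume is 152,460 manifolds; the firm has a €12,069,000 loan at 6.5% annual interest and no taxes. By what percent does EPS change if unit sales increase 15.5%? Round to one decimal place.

At 152,460 units, contribution = 152,460 × €23.63 = €3,602,629.80.
Operating income = contribution − fixed costs = €3,602,629.80 − €1,237,800 = €2,364,829.80.
Interest = €784,485.00, so EBIT − I = €1,580,344.80.
DCL = total CM / (EBIT − I) = €3,602,629.80 / €1,580,344.80 = 2.2796.
EPS therefore changes by 2.2796 × (+15.5%) = +35.3%.

+35.3%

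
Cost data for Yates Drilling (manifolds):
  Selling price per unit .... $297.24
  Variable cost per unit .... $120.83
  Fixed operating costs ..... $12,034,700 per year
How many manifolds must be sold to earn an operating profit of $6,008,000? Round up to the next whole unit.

Each unit contributes $297.24 − $120.83 = $176.41.
Need Q such that Q × $176.41 − $12,034,700 = $6,008,000, i.e. Q = $18,042,700 / $176.41 = 102,277.08 → 102,278.

102,278 manifolds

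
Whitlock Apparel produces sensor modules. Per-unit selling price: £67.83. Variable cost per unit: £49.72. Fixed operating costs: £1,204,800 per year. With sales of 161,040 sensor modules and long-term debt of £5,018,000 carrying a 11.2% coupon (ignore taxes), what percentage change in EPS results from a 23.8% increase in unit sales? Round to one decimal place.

+60.4%

Contribution at this volume is 161,040 × £18.11 = £2,916,434.40.
EBIT = £2,916,434.40 − £1,204,800 = £1,711,634.40.
Interest = £562,016.00, so EBIT − I = £1,149,618.40.
DCL = total CM / (EBIT − I) = £2,916,434.40 / £1,149,618.40 = 2.5369.
EPS therefore changes by 2.5369 × (+23.8%) = +60.4%.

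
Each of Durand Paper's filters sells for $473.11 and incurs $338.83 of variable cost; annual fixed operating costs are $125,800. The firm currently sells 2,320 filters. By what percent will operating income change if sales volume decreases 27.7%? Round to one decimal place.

-46.5%

At 2,320 units, contribution = 2,320 × $134.28 = $311,529.60.
EBIT = $311,529.60 − $125,800 = $185,729.60.
So DOL = total CM / EBIT = $311,529.60 / $185,729.60 = 1.6773.
%ΔEBIT = DOL × %ΔSales = 1.6773 × -27.7% = -46.5%.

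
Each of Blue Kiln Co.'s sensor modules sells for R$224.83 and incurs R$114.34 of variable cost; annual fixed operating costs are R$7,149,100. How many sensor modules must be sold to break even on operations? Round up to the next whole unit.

Each unit contributes R$224.83 − R$114.34 = R$110.49.
Units to break even: R$7,149,100 ÷ R$110.49 = 64,703.59, rounded up to 64,704.

64,704 sensor modules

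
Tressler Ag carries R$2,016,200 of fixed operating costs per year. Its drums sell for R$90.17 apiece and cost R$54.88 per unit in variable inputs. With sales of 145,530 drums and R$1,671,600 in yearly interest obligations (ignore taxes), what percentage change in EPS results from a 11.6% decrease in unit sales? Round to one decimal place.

-41.1%

Contribution at this volume is 145,530 × R$35.29 = R$5,135,753.70.
EBIT = R$5,135,753.70 − R$2,016,200 = R$3,119,553.70.
Interest = R$1,671,600.00, so EBIT − I = R$1,447,953.70.
DCL = total CM / (EBIT − I) = R$5,135,753.70 / R$1,447,953.70 = 3.5469.
%ΔEPS = DCL × %ΔSales = 3.5469 × -11.6% = -41.1%.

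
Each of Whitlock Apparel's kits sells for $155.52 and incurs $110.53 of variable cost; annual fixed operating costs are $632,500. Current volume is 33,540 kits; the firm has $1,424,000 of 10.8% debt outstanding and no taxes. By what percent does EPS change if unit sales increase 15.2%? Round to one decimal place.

Total contribution margin = 33,540 × $44.99 = $1,508,964.60.
Operating income = contribution − fixed costs = $1,508,964.60 − $632,500 = $876,464.60.
After interest of $153,792.00, pre-tax earnings = $722,672.60.
DCL = total CM / (EBIT − I) = $1,508,964.60 / $722,672.60 = 2.0880.
%ΔEPS = DCL × %ΔSales = 2.0880 × +15.2% = +31.7%.

+31.7%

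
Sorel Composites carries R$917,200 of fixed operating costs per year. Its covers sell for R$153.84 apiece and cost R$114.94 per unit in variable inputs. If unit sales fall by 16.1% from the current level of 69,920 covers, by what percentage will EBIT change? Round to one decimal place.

Total contribution margin = 69,920 × R$38.90 = R$2,719,888.00.
EBIT = R$2,719,888.00 − R$917,200 = R$1,802,688.00.
DOL = contribution ÷ EBIT = R$2,719,888.00 ÷ R$1,802,688.00 = 1.5088.
Operating income changes by 1.5088 × -16.1% = -24.3%.

-24.3%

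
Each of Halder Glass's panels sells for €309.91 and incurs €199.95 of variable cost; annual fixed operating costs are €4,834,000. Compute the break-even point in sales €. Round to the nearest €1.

€13,624,090

Contribution margin per unit = €309.91 − €199.95 = €109.96, a CM ratio of €109.96 ÷ €309.91 = 0.3548.
Break-even sales = FC ÷ CM ratio = €4,834,000 × €309.91 / €109.96 = €13,624,090.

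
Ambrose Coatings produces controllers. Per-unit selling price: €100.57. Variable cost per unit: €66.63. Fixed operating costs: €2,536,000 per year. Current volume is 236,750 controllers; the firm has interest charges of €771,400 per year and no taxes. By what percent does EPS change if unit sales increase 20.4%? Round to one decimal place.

Total contribution margin = 236,750 × €33.94 = €8,035,295.00.
EBIT = €8,035,295.00 − €2,536,000 = €5,499,295.00.
Interest = €771,400.00, so EBIT − I = €4,727,895.00.
Degree of combined leverage = contribution ÷ (EBIT − I) = €8,035,295.00 ÷ €4,727,895.00 = 1.6996.
EPS therefore changes by 1.6996 × (+20.4%) = +34.7%.

+34.7%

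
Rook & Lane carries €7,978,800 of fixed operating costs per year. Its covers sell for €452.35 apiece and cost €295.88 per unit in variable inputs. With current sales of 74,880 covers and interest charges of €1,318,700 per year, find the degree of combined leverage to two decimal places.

4.84

At 74,880 units, contribution = 74,880 × €156.47 = €11,716,473.60.
EBIT = €11,716,473.60 − €7,978,800 = €3,737,673.60. Interest = €1,318,700.00, so EBIT − I = €2,418,973.60.
Degree of total leverage = total CM / (EBIT − interest) = €11,716,473.60 / €2,418,973.60 = 4.8436.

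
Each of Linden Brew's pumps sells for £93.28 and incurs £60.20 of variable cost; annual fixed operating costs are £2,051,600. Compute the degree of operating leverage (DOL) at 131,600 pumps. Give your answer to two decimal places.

Contribution at this volume is 131,600 × £33.08 = £4,353,328.00.
EBIT = £4,353,328.00 − £2,051,600 = £2,301,728.00.
DOL = contribution ÷ EBIT = £4,353,328.00 ÷ £2,301,728.00 = 1.8913.

1.89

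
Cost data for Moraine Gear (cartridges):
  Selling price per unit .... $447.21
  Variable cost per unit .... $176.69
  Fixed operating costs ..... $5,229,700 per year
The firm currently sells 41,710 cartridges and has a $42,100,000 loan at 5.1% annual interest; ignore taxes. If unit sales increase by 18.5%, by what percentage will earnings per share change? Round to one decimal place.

Contribution at this volume is 41,710 × $270.52 = $11,283,389.20.
Subtracting fixed costs: EBIT = $11,283,389.20 − $5,229,700 = $6,053,689.20.
Interest = $2,147,100.00, so EBIT − I = $3,906,589.20.
DCL = total CM / (EBIT − I) = $11,283,389.20 / $3,906,589.20 = 2.8883.
%ΔEPS = DCL × %ΔSales = 2.8883 × +18.5% = +53.4%.

+53.4%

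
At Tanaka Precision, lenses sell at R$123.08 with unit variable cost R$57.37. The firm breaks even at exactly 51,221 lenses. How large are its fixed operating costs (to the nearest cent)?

R$3,365,731.91

Unit CM = price − variable cost = R$123.08 − R$57.37 = R$65.71.
Since BE = FC / CM, FC = 51,221 × R$65.71 = R$3,365,731.91.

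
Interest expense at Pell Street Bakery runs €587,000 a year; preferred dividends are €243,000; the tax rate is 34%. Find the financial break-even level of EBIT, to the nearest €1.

Preferred dividends are paid after tax, so their pre-tax equivalent is €243,000 ÷ (1 − 0.34) = €368,181.82.
EPS = 0 when EBIT covers interest plus the pre-tax preferred burden: €587,000 + €368,181.82 = €955,181.82.

€955,182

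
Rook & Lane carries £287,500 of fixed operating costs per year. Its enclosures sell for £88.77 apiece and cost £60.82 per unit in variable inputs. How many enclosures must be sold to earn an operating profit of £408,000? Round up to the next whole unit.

24,884 enclosures

Contribution margin per unit = £88.77 − £60.82 = £27.95.
Required volume = (fixed costs + target profit) ÷ CM = (£287,500 + £408,000) ÷ £27.95 = 24,883.72, so 24,884 enclosures.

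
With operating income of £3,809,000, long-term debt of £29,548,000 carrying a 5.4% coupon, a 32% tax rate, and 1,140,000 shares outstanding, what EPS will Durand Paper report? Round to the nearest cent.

£1.32

Pre-tax income = £3,809,000 − £1,595,592.00 = £2,213,408.00.
After tax at 32%: net income = £2,213,408.00 × 0.68 = £1,505,117.44.
EPS = £1,505,117.44 ÷ 1,140,000 = £1.32.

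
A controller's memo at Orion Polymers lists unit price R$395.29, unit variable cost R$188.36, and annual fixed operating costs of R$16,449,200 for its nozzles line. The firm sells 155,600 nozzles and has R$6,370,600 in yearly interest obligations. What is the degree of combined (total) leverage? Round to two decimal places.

Total contribution margin = 155,600 × R$206.93 = R$32,198,308.00.
Operating income = contribution − fixed costs = R$32,198,308.00 − R$16,449,200 = R$15,749,108.00. Interest = R$6,370,600.00, so EBIT − I = R$9,378,508.00.
Degree of total leverage = total CM / (EBIT − interest) = R$32,198,308.00 / R$9,378,508.00 = 3.4332.

3.43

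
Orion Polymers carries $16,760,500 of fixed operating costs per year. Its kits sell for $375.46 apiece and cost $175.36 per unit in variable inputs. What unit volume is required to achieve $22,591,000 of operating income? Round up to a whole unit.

Each unit contributes $375.46 − $175.36 = $200.10.
Required volume = (fixed costs + target profit) ÷ CM = ($16,760,500 + $22,591,000) ÷ $200.10 = 196,659.17, so 196,660 kits.

196,660 kits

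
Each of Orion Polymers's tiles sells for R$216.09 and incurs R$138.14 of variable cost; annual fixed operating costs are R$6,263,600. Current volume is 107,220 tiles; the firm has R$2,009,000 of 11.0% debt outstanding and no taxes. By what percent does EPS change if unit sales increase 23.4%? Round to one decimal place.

+104.4%

Contribution at this volume is 107,220 × R$77.95 = R$8,357,799.00.
EBIT = R$8,357,799.00 − R$6,263,600 = R$2,094,199.00.
Interest = R$220,990.00, so EBIT − I = R$1,873,209.00.
Degree of combined leverage = contribution ÷ (EBIT − I) = R$8,357,799.00 ÷ R$1,873,209.00 = 4.4618.
EPS therefore changes by 4.4618 × (+23.4%) = +104.4%.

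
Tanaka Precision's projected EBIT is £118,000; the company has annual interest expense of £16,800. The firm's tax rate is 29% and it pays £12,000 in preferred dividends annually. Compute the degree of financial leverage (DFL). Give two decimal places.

1.40

Interest = £16,800.00.
Preferred dividends grossed up pre-tax: £12,000 / (1 − 0.29) = £16,901.41.
DFL = EBIT ÷ [EBIT − I − D_p/(1−t)] = £118,000 ÷ [£118,000 − £16,800.00 − £16,901.41] = £118,000 ÷ £84,298.59 = 1.3998.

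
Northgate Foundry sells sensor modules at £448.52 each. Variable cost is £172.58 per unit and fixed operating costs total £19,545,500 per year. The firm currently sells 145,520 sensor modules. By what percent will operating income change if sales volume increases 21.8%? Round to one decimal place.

Total contribution margin = 145,520 × £275.94 = £40,154,788.80.
Subtracting fixed costs: EBIT = £40,154,788.80 − £19,545,500 = £20,609,288.80.
DOL = contribution ÷ EBIT = £40,154,788.80 ÷ £20,609,288.80 = 1.9484.
%ΔEBIT = DOL × %ΔSales = 1.9484 × +21.8% = +42.5%.

+42.5%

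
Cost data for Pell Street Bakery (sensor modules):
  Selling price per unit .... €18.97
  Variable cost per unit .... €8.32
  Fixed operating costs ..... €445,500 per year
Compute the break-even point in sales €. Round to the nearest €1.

€793,534

Contribution margin per unit = €18.97 − €8.32 = €10.65, a CM ratio of €10.65 ÷ €18.97 = 0.5614.
Break-even sales = FC ÷ CM ratio = €445,500 × €18.97 / €10.65 = €793,534.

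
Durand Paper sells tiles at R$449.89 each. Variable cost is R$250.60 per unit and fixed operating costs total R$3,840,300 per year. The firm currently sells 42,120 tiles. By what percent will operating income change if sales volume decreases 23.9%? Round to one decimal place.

Contribution at this volume is 42,120 × R$199.29 = R$8,394,094.80.
Subtracting fixed costs: EBIT = R$8,394,094.80 − R$3,840,300 = R$4,553,794.80.
DOL = contribution ÷ EBIT = R$8,394,094.80 ÷ R$4,553,794.80 = 1.8433.
%ΔEBIT = DOL × %ΔSales = 1.8433 × -23.9% = -44.1%.

-44.1%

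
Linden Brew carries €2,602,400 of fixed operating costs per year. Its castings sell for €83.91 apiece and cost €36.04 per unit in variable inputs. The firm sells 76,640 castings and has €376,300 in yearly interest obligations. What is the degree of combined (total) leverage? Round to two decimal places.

Contribution at this volume is 76,640 × €47.87 = €3,668,756.80.
Subtracting fixed costs: EBIT = €3,668,756.80 − €2,602,400 = €1,066,356.80. Interest = €376,300.00.
DOL = €3,668,756.80 ÷ €1,066,356.80 = 3.4405; DFL = €1,066,356.80 ÷ €690,056.80 = 1.5453.
DCL = DOL × DFL = 3.4405 × 1.5453 = 5.3166.

5.32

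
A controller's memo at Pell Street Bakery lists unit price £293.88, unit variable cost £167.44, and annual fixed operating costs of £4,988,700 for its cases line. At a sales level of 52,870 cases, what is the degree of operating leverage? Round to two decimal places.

At 52,870 units, contribution = 52,870 × £126.44 = £6,684,882.80.
EBIT = £6,684,882.80 − £4,988,700 = £1,696,182.80.
So DOL = total CM / EBIT = £6,684,882.80 / £1,696,182.80 = 3.9411.

3.94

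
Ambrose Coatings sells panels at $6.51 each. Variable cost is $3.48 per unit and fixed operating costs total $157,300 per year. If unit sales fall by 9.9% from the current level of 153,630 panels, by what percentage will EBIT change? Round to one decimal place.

At 153,630 units, contribution = 153,630 × $3.03 = $465,498.90.
Subtracting fixed costs: EBIT = $465,498.90 − $157,300 = $308,198.90.
Degree of operating leverage = $465,498.90 / $308,198.90 = 1.5104.
%ΔEBIT = DOL × %ΔSales = 1.5104 × -9.9% = -15.0%.

-15.0%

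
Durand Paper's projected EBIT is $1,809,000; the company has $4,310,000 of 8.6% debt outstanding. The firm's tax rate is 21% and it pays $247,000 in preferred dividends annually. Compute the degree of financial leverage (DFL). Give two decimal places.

Interest = $370,660.00.
Pre-tax preferred-dividend burden = $247,000 ÷ (1 − 0.21) = $312,658.23.
DFL = EBIT ÷ [EBIT − I − D_p/(1−t)] = $1,809,000 ÷ [$1,809,000 − $370,660.00 − $312,658.23] = $1,809,000 ÷ $1,125,681.77 = 1.6070.

1.61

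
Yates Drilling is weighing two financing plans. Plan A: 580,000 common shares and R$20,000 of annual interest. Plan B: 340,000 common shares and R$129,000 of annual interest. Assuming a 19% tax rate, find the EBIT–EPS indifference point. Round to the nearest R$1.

R$283,417

At indifference, (EBIT − 20,000)(1 − t)/580,000 = (EBIT − 129,000)(1 − t)/340,000.
Cancelling (1 − t) and cross-multiplying: 340,000·(EBIT − 20,000) = 580,000·(EBIT − 129,000).
Solving, EBIT = (129,000·580,000 − 20,000·340,000) / (580,000 − 340,000) = 68,020,000,000 / 240,000 = 283,416.67.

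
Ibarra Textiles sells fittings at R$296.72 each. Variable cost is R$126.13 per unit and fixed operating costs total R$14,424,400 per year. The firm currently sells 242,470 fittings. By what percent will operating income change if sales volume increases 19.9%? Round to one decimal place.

+30.6%

Total contribution margin = 242,470 × R$170.59 = R$41,362,957.30.
Operating income = contribution − fixed costs = R$41,362,957.30 − R$14,424,400 = R$26,938,557.30.
DOL = contribution ÷ EBIT = R$41,362,957.30 ÷ R$26,938,557.30 = 1.5355.
%ΔEBIT = DOL × %ΔSales = 1.5355 × +19.9% = +30.6%.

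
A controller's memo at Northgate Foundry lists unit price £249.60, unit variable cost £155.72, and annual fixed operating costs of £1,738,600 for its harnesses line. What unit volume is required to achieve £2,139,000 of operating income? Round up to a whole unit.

Contribution margin per unit = £249.60 − £155.72 = £93.88.
Required volume = (fixed costs + target profit) ÷ CM = (£1,738,600 + £2,139,000) ÷ £93.88 = 41,303.79, so 41,304 harnesses.

41,304 harnesses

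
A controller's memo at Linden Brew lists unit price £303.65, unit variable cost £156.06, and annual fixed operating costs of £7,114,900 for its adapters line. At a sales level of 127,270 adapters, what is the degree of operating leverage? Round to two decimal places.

1.61

At 127,270 units, contribution = 127,270 × £147.59 = £18,783,779.30.
Subtracting fixed costs: EBIT = £18,783,779.30 − £7,114,900 = £11,668,879.30.
Degree of operating leverage = £18,783,779.30 / £11,668,879.30 = 1.6097.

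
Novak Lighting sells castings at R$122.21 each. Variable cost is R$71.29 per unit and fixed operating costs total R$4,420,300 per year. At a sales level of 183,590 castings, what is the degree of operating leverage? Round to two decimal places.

At 183,590 units, contribution = 183,590 × R$50.92 = R$9,348,402.80.
EBIT = R$9,348,402.80 − R$4,420,300 = R$4,928,102.80.
Degree of operating leverage = R$9,348,402.80 / R$4,928,102.80 = 1.8970.

1.90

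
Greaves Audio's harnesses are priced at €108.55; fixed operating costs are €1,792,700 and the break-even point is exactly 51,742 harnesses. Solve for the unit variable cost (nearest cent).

Contribution per unit must be FC / Q = €1,792,700 / 51,742 = €34.6469.
Variable cost per unit = €108.55 − €34.6469 = €73.90.

€73.90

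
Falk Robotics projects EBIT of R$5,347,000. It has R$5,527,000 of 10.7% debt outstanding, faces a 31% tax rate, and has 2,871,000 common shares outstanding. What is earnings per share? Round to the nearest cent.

Pre-tax income = R$5,347,000 − R$591,389.00 = R$4,755,611.00.
Net income = R$4,755,611.00 × (1 − 0.31) = R$3,281,371.59.
EPS = R$3,281,371.59 ÷ 2,871,000 = R$1.14.

R$1.14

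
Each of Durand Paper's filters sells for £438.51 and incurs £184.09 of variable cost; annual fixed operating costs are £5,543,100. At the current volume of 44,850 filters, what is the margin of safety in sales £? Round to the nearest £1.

£10,113,267

Contribution margin per unit = £438.51 − £184.09 = £254.42. Break-even units = £5,543,100 ÷ £254.42 = 21,787.20; break-even revenue = 21,787.20 × £438.51 = £9,553,906.06.
Current sales = 44,850 × £438.51 = £19,667,173.50.
Margin of safety = £19,667,173.50 − £9,553,906.06 = £10,113,267.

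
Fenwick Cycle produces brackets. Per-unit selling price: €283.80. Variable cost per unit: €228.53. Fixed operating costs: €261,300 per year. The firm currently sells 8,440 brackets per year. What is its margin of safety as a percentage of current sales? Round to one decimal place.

Unit CM = price − variable cost = €283.80 − €228.53 = €55.27. Break-even units = €261,300 ÷ €55.27 = 4,727.70; break-even revenue = 4,727.70 × €283.80 = €1,341,721.37.
Current sales = 8,440 × €283.80 = €2,395,272.00.
Margin of safety = (€2,395,272.00 − €1,341,721.37) ÷ €2,395,272.00 = 44.0%.

44.0%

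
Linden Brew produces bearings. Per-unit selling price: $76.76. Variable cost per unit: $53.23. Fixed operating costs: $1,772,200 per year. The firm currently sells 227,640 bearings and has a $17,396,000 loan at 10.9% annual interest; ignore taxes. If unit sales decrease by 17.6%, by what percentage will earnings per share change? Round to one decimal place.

-55.8%

Total contribution margin = 227,640 × $23.53 = $5,356,369.20.
Operating income = contribution − fixed costs = $5,356,369.20 − $1,772,200 = $3,584,169.20.
After interest of $1,896,164.00, pre-tax earnings = $1,688,005.20.
Degree of combined leverage = contribution ÷ (EBIT − I) = $5,356,369.20 ÷ $1,688,005.20 = 3.1732.
%ΔEPS = DCL × %ΔSales = 3.1732 × -17.6% = -55.8%.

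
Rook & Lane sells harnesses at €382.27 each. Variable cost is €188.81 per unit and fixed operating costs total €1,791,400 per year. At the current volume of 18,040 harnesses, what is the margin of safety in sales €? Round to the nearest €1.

Each unit contributes €382.27 − €188.81 = €193.46. Break-even units = €1,791,400 ÷ €193.46 = 9,259.80; break-even revenue = 9,259.80 × €382.27 = €3,539,741.95.
Actual sales revenue = 18,040 × €382.27 = €6,896,150.80.
Margin of safety = €6,896,150.80 − €3,539,741.95 = €3,356,409.

€3,356,409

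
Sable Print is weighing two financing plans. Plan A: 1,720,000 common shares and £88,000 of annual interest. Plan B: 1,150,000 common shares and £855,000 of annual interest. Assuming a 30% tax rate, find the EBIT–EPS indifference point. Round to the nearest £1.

At indifference, (EBIT − 88,000)(1 − t)/1,720,000 = (EBIT − 855,000)(1 − t)/1,150,000.
The (1 − t) factor cancels: (EBIT − 88,000) × 1,150,000 = (EBIT − 855,000) × 1,720,000.
Solving, EBIT = (855,000·1,720,000 − 88,000·1,150,000) / (1,720,000 − 1,150,000) = 1,369,400,000,000 / 570,000 = 2,402,456.14.

£2,402,456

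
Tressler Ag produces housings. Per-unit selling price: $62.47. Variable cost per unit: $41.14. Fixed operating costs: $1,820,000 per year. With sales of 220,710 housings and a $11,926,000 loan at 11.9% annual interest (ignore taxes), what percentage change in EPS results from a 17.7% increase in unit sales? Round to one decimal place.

Total contribution margin = 220,710 × $21.33 = $4,707,744.30.
Operating income = contribution − fixed costs = $4,707,744.30 − $1,820,000 = $2,887,744.30.
Interest = $1,419,194.00, so EBIT − I = $1,468,550.30.
DCL = total CM / (EBIT − I) = $4,707,744.30 / $1,468,550.30 = 3.2057.
EPS therefore changes by 3.2057 × (+17.7%) = +56.7%.

+56.7%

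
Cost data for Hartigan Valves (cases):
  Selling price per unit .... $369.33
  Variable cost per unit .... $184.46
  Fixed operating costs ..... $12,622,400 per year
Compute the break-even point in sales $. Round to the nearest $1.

$25,216,806

Contribution margin per unit = $369.33 − $184.46 = $184.87, a CM ratio of $184.87 ÷ $369.33 = 0.5006.
Break-even revenue = fixed costs × price ÷ CM = $12,622,400 × $369.33 ÷ $184.87 = $25,216,806.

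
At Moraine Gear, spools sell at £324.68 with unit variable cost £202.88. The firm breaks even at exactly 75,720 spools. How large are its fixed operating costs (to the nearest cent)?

Unit CM = price − variable cost = £324.68 − £202.88 = £121.80.
Fixed costs = break-even units × CM = 75,720 × £121.80 = £9,222,696.00.

£9,222,696.00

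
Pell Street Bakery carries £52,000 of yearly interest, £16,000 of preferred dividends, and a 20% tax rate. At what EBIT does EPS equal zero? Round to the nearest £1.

Grossing the preferred dividend up to pre-tax terms: £16,000 / (1 − 0.20) = £20,000.00.
EPS = 0 when EBIT covers interest plus the pre-tax preferred burden: £52,000 + £20,000.00 = £72,000.00.

£72,000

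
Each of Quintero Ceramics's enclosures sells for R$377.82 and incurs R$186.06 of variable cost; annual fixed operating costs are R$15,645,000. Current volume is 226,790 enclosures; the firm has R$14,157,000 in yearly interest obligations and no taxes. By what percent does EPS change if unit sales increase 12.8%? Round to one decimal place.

+40.7%

Contribution at this volume is 226,790 × R$191.76 = R$43,489,250.40.
Subtracting fixed costs: EBIT = R$43,489,250.40 − R$15,645,000 = R$27,844,250.40.
After interest of R$14,157,000.00, pre-tax earnings = R$13,687,250.40.
Degree of combined leverage = contribution ÷ (EBIT − I) = R$43,489,250.40 ÷ R$13,687,250.40 = 3.1774.
%ΔEPS = DCL × %ΔSales = 3.1774 × +12.8% = +40.7%.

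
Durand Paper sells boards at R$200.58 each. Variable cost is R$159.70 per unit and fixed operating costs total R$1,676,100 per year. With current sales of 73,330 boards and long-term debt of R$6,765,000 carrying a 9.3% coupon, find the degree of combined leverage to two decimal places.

Contribution at this volume is 73,330 × R$40.88 = R$2,997,730.40.
EBIT = R$2,997,730.40 − R$1,676,100 = R$1,321,630.40. Interest = R$629,145.00, so EBIT − I = R$692,485.40.
Degree of total leverage = total CM / (EBIT − interest) = R$2,997,730.40 / R$692,485.40 = 4.3289.

4.33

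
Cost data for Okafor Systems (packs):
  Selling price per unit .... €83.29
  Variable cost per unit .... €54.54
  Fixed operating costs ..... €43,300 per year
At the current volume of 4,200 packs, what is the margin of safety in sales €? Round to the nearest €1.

€224,376

Unit CM = price − variable cost = €83.29 − €54.54 = €28.75. Break-even units = €43,300 ÷ €28.75 = 1,506.09; break-even revenue = 1,506.09 × €83.29 = €125,441.98.
Current sales = 4,200 × €83.29 = €349,818.00.
Margin of safety = €349,818.00 − €125,441.98 = €224,376.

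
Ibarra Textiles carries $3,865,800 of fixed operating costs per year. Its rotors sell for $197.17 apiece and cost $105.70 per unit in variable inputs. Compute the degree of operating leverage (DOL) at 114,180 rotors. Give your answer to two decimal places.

Contribution at this volume is 114,180 × $91.47 = $10,444,044.60.
Subtracting fixed costs: EBIT = $10,444,044.60 − $3,865,800 = $6,578,244.60.
Degree of operating leverage = $10,444,044.60 / $6,578,244.60 = 1.5877.

1.59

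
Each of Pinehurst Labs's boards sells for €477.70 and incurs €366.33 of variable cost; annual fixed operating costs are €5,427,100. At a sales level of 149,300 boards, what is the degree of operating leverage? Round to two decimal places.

1.48

At 149,300 units, contribution = 149,300 × €111.37 = €16,627,541.00.
Operating income = contribution − fixed costs = €16,627,541.00 − €5,427,100 = €11,200,441.00.
DOL = contribution ÷ EBIT = €16,627,541.00 ÷ €11,200,441.00 = 1.4845.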